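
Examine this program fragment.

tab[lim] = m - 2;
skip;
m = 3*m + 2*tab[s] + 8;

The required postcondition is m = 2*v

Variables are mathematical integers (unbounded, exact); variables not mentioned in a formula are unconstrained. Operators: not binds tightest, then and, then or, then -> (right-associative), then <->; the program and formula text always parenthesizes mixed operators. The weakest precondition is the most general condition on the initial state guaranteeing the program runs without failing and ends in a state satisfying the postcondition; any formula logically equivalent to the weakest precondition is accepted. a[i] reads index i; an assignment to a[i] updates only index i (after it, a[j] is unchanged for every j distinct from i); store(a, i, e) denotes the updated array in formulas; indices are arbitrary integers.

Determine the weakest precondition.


Working backward. After the program, m = 2*v must hold.
Before m := 3*m + 2*tab[s] + 8: 2*tab[s] + 3*m = 2*v - 8
Before skip: 2*tab[s] + 3*m = 2*v - 8
Before tab[lim] := m - 2: 2*store(tab, lim, m - 2)[s] + 3*m = 2*v - 8
Answer: WP = 2*store(tab, lim, m - 2)[s] + 3*m = 2*v - 8


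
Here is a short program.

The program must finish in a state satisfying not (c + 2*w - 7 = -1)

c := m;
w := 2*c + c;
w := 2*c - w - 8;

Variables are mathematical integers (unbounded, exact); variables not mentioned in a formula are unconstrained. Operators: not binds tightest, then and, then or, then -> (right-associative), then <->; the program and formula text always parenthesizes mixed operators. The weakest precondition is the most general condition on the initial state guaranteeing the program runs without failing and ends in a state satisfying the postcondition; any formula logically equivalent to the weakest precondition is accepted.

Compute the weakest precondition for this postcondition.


Working backward. After the program, the postcondition not (c + 2*w - 7 = -1) must hold; in canonical form it is not (c + 2*w = 6).
Before w := 2*c - w - 8: not (5*c = 2*w + 22)
Before w := 2*c + c: not (c = -22)
Before c := m: not (m = -22)
Answer: WP = not (m = -22)


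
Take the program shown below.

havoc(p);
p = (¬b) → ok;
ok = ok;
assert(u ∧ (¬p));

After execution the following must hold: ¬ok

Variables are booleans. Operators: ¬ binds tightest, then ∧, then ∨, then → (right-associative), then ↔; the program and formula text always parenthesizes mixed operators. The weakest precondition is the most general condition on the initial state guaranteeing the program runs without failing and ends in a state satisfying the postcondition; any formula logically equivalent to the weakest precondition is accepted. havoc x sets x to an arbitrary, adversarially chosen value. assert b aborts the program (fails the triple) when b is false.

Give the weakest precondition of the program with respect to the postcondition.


Working backward. After the program, ¬ok must hold.
Before assert u ∧ (¬p): u ∧ (¬p) ∧ (¬ok)
Before ok := ok: u ∧ (¬p) ∧ (¬ok)
Before p := (¬b) → ok: u ∧ (¬((¬b) → ok)) ∧ (¬ok)
Before havoc p: u ∧ (¬((¬b) → ok)) ∧ (¬ok)
Answer: WP = u ∧ (¬((¬b) → ok)) ∧ (¬ok)


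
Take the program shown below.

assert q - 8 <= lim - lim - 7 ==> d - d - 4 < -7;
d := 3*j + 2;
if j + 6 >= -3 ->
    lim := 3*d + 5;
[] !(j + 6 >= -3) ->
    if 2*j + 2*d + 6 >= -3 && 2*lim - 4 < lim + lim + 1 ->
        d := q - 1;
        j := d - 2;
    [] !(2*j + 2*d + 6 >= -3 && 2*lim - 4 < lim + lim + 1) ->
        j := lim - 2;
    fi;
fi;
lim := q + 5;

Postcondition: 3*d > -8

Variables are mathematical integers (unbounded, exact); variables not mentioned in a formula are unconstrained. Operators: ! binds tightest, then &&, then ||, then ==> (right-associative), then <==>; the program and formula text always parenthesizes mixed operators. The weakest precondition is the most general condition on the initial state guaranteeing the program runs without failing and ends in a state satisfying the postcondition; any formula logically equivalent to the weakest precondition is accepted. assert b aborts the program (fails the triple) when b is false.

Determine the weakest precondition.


Working backward. After the program, 3*d > -8 must hold.
Before lim := q + 5: 3*d > -8
Then branch requires 3*d > -8; else branch requires (2*d + 2*j >= -9 ==> 3*q > -5) && ((!(2*d + 2*j >= -9)) ==> 3*d > -8).
Before the if: (j >= -9 ==> 3*d > -8) && ((!(j >= -9)) ==> ((2*d + 2*j >= -9 ==> 3*q > -5) && ((!(2*d + 2*j >= -9)) ==> 3*d > -8)))
Before d := 3*j + 2: (j >= -9 ==> 9*j > -14) && ((!(j >= -9)) ==> ((8*j >= -13 ==> 3*q > -5) && ((!(8*j >= -13)) ==> 9*j > -14)))
Before assert q - 8 <= lim - lim - 7 ==> d - d - 4 < -7: (!(q <= 1)) && (j >= -9 ==> 9*j > -14) && ((!(j >= -9)) ==> ((8*j >= -13 ==> 3*q > -5) && ((!(8*j >= -13)) ==> 9*j > -14)))
Answer: WP = (!(q <= 1)) && (j >= -9 ==> 9*j > -14) && ((!(j >= -9)) ==> ((8*j >= -13 ==> 3*q > -5) && ((!(8*j >= -13)) ==> 9*j > -14)))


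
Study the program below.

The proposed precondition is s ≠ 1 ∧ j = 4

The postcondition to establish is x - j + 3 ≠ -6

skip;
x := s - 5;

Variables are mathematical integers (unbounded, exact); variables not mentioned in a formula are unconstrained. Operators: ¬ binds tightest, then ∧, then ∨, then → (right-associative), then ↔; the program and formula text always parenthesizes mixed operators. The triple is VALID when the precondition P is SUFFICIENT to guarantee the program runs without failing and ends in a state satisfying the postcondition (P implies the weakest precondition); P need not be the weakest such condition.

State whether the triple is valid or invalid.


Working backward. After the program, the postcondition x - j + 3 ≠ -6 must hold; in canonical form it is x ≠ j - 9.
Before x := s - 5: s ≠ j - 4
Before skip: s ≠ j - 4
The weakest precondition is s ≠ j - 4.
Check whether s ≠ 1 ∧ j = 4 implies it.
Countermodel: at the initial state j = 4, s = 0, the precondition holds but the weakest precondition fails.
Answer: invalid


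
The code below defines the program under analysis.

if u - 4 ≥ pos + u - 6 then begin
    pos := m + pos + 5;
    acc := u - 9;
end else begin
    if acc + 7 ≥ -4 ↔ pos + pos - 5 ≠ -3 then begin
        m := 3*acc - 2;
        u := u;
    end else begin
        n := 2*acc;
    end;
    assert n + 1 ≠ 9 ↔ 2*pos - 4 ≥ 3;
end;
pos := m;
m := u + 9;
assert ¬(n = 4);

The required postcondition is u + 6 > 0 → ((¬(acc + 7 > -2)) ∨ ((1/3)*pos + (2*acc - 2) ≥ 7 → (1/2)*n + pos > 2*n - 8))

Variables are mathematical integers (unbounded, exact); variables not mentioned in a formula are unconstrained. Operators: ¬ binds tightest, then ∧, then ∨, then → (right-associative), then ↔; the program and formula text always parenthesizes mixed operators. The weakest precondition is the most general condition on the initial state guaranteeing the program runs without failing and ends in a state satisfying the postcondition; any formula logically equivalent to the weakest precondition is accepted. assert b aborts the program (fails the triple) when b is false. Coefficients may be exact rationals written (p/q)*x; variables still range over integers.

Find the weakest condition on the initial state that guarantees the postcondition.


Working backward. After the program, the postcondition u + 6 > 0 → ((¬(acc + 7 > -2)) ∨ ((1/3)*pos + (2*acc - 2) ≥ 7 → (1/2)*n + pos > 2*n - 8)) must hold; in canonical form it is u > -6 → ((¬(acc > -9)) ∨ (2*acc + (1/3)*pos ≥ 9 → pos > (3/2)*n - 8)).
Before assert ¬(n = 4): (¬(n = 4)) ∧ (u > -6 → ((¬(acc > -9)) ∨ (2*acc + (1/3)*pos ≥ 9 → pos > (3/2)*n - 8)))
Before m := u + 9: (¬(n = 4)) ∧ (u > -6 → ((¬(acc > -9)) ∨ (2*acc + (1/3)*pos ≥ 9 → pos > (3/2)*n - 8)))
Before pos := m: (¬(n = 4)) ∧ (u > -6 → ((¬(acc > -9)) ∨ (2*acc + (1/3)*m ≥ 9 → m > (3/2)*n - 8)))
Then branch requires (¬(n = 4)) ∧ (u > -6 → ((¬(u > 0)) ∨ ((1/3)*m + 2*u ≥ 27 → m > (3/2)*n - 8))); else branch requires ((acc ≥ -11 ↔ 2*pos ≠ 2) → ((n ≠ 8 ↔ 2*pos ≥ 7) ∧ (¬(n = 4)) ∧ (u > -6 → ((¬(acc > -9)) ∨ (3*acc ≥ 29/3 → 3*acc > (3/2)*n - 6))))) ∧ ((¬(acc ≥ -11 ↔ 2*pos ≠ 2)) → ((2*acc ≠ 8 ↔ 2*pos ≥ 7) ∧ (¬(2*acc = 4)) ∧ (u > -6 → ((¬(acc > -9)) ∨ (2*acc + (1/3)*m ≥ 9 → m > 3*acc - 8))))).
Before the if: (pos ≤ 2 → ((¬(n = 4)) ∧ (u > -6 → ((¬(u > 0)) ∨ ((1/3)*m + 2*u ≥ 27 → m > (3/2)*n - 8))))) ∧ ((¬(pos ≤ 2)) → (((acc ≥ -11 ↔ 2*pos ≠ 2) → ((n ≠ 8 ↔ 2*pos ≥ 7) ∧ (¬(n = 4)) ∧ (u > -6 → ((¬(acc > -9)) ∨ (3*acc ≥ 29/3 → 3*acc > (3/2)*n - 6))))) ∧ ((¬(acc ≥ -11 ↔ 2*pos ≠ 2)) → ((2*acc ≠ 8 ↔ 2*pos ≥ 7) ∧ (¬(2*acc = 4)) ∧ (u > -6 → ((¬(acc > -9)) ∨ (2*acc + (1/3)*m ≥ 9 → m > 3*acc - 8)))))))
Answer: WP = (pos ≤ 2 → ((¬(n = 4)) ∧ (u > -6 → ((¬(u > 0)) ∨ ((1/3)*m + 2*u ≥ 27 → m > (3/2)*n - 8))))) ∧ ((¬(pos ≤ 2)) → (((acc ≥ -11 ↔ 2*pos ≠ 2) → ((n ≠ 8 ↔ 2*pos ≥ 7) ∧ (¬(n = 4)) ∧ (u > -6 → ((¬(acc > -9)) ∨ (3*acc ≥ 29/3 → 3*acc > (3/2)*n - 6))))) ∧ ((¬(acc ≥ -11 ↔ 2*pos ≠ 2)) → ((2*acc ≠ 8 ↔ 2*pos ≥ 7) ∧ (¬(2*acc = 4)) ∧ (u > -6 → ((¬(acc > -9)) ∨ (2*acc + (1/3)*m ≥ 9 → m > 3*acc - 8)))))))


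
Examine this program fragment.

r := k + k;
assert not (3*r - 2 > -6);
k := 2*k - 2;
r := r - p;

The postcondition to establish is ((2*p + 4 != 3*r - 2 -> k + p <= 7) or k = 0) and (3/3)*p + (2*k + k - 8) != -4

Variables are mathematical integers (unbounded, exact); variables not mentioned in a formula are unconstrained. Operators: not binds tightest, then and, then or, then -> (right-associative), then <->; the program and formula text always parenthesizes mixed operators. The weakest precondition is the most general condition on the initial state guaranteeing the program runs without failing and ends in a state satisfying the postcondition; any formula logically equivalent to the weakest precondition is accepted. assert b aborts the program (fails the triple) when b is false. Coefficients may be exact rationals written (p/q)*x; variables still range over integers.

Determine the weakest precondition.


Working backward. After the program, the postcondition ((2*p + 4 != 3*r - 2 -> k + p <= 7) or k = 0) and (3/3)*p + (2*k + k - 8) != -4 must hold; in canonical form it is ((2*p != 3*r - 6 -> k + p <= 7) or k = 0) and 3*k + p != 4.
Before r := r - p: ((5*p != 3*r - 6 -> k + p <= 7) or k = 0) and 3*k + p != 4
Before k := 2*k - 2: ((5*p != 3*r - 6 -> 2*k + p <= 9) or 2*k = 2) and 6*k + p != 10
Before assert not (3*r - 2 > -6): (not (3*r > -4)) and ((5*p != 3*r - 6 -> 2*k + p <= 9) or 2*k = 2) and 6*k + p != 10
Before r := k + k: (not (6*k > -4)) and ((5*p != 6*k - 6 -> 2*k + p <= 9) or 2*k = 2) and 6*k + p != 10
Answer: WP = (not (6*k > -4)) and ((5*p != 6*k - 6 -> 2*k + p <= 9) or 2*k = 2) and 6*k + p != 10


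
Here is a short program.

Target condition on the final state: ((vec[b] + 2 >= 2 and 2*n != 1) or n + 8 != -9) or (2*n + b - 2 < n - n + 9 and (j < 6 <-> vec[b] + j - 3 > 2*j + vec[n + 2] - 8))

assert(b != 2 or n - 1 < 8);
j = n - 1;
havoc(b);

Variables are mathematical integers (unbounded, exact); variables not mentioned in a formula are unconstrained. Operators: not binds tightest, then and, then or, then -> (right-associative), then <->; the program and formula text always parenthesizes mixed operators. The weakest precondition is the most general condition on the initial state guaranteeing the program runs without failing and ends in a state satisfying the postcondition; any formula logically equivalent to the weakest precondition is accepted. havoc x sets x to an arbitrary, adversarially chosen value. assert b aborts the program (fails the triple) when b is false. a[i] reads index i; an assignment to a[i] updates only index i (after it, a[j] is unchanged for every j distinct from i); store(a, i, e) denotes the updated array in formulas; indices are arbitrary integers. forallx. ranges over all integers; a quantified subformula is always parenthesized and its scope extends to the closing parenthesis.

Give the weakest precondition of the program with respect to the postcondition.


Working backward. After the program, the postcondition ((vec[b] + 2 >= 2 and 2*n != 1) or n + 8 != -9) or (2*n + b - 2 < n - n + 9 and (j < 6 <-> vec[b] + j - 3 > 2*j + vec[n + 2] - 8)) must hold; in canonical form it is (vec[b] >= 0 and 2*n != 1) or n != -17 or (b + 2*n < 11 and (j < 6 <-> vec[b] > vec[n + 2] + j - 5)).
Before havoc b: forall b_1. ((vec[b_1] >= 0 and 2*n != 1) or n != -17 or (b_1 + 2*n < 11 and (j < 6 <-> vec[b_1] > vec[n + 2] + j - 5)))
Before j := n - 1: forall b_1. ((vec[b_1] >= 0 and 2*n != 1) or n != -17 or (b_1 + 2*n < 11 and (n < 7 <-> vec[b_1] > vec[n + 2] + n - 6)))
Before assert b != 2 or n - 1 < 8: (b != 2 or n < 9) and (forall b_1. ((vec[b_1] >= 0 and 2*n != 1) or n != -17 or (b_1 + 2*n < 11 and (n < 7 <-> vec[b_1] > vec[n + 2] + n - 6))))
Answer: WP = (b != 2 or n < 9) and (forall b_1. ((vec[b_1] >= 0 and 2*n != 1) or n != -17 or (b_1 + 2*n < 11 and (n < 7 <-> vec[b_1] > vec[n + 2] + n - 6))))


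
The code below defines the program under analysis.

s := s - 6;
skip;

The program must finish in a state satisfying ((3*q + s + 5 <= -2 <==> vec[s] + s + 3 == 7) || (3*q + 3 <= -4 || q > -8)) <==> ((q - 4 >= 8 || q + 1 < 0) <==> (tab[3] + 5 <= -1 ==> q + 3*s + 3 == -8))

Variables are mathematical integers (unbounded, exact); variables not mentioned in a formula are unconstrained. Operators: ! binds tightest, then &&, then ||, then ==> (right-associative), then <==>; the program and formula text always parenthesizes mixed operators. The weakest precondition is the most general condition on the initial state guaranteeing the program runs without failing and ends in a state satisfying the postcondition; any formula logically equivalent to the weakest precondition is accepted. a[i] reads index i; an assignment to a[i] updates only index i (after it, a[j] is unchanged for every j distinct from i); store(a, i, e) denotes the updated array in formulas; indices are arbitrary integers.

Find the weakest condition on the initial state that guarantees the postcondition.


Working backward. After the program, the postcondition ((3*q + s + 5 <= -2 <==> vec[s] + s + 3 == 7) || (3*q + 3 <= -4 || q > -8)) <==> ((q - 4 >= 8 || q + 1 < 0) <==> (tab[3] + 5 <= -1 ==> q + 3*s + 3 == -8)) must hold; in canonical form it is ((3*q + s <= -7 <==> vec[s] + s == 4) || 3*q <= -7 || q > -8) <==> ((q >= 12 || q < -1) <==> (tab[3] <= -6 ==> q + 3*s == -11)).
Before skip: ((3*q + s <= -7 <==> vec[s] + s == 4) || 3*q <= -7 || q > -8) <==> ((q >= 12 || q < -1) <==> (tab[3] <= -6 ==> q + 3*s == -11))
Before s := s - 6: ((3*q + s <= -1 <==> vec[s - 6] + s == 10) || 3*q <= -7 || q > -8) <==> ((q >= 12 || q < -1) <==> (tab[3] <= -6 ==> q + 3*s == 7))
Answer: WP = ((3*q + s <= -1 <==> vec[s - 6] + s == 10) || 3*q <= -7 || q > -8) <==> ((q >= 12 || q < -1) <==> (tab[3] <= -6 ==> q + 3*s == 7))


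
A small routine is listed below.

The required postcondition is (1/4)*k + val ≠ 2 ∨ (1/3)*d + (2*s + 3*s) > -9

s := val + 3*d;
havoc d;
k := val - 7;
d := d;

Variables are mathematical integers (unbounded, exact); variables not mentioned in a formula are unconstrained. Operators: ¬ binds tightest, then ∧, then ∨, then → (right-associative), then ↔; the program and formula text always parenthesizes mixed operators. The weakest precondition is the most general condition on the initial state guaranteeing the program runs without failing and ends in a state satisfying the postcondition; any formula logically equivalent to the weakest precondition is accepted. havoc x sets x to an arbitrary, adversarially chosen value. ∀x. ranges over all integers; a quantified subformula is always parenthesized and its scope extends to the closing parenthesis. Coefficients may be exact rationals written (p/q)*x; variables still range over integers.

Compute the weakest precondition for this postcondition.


Working backward. After the program, the postcondition (1/4)*k + val ≠ 2 ∨ (1/3)*d + (2*s + 3*s) > -9 must hold; in canonical form it is (1/4)*k + val ≠ 2 ∨ (1/3)*d + 5*s > -9.
Before d := d: (1/4)*k + val ≠ 2 ∨ (1/3)*d + 5*s > -9
Before k := val - 7: (5/4)*val ≠ 15/4 ∨ (1/3)*d + 5*s > -9
Before havoc d: ∀d_1. ((5/4)*val ≠ 15/4 ∨ (1/3)*d_1 + 5*s > -9)
Before s := val + 3*d: ∀d_1. ((5/4)*val ≠ 15/4 ∨ 15*d + (1/3)*d_1 + 5*val > -9)
Answer: WP = ∀d_1. ((5/4)*val ≠ 15/4 ∨ 15*d + (1/3)*d_1 + 5*val > -9)


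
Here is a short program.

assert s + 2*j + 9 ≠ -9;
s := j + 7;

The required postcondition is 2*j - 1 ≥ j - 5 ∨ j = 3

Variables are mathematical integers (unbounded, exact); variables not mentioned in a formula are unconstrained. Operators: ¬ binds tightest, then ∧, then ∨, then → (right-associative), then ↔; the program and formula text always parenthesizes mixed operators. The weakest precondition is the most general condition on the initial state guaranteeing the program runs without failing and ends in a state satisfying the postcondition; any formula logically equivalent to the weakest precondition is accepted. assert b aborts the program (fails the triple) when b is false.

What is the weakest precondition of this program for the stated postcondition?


Working backward. After the program, the postcondition 2*j - 1 ≥ j - 5 ∨ j = 3 must hold; in canonical form it is j ≥ -4 ∨ j = 3.
Before s := j + 7: j ≥ -4 ∨ j = 3
Before assert s + 2*j + 9 ≠ -9: 2*j + s ≠ -18 ∧ (j ≥ -4 ∨ j = 3)
Answer: WP = 2*j + s ≠ -18 ∧ (j ≥ -4 ∨ j = 3)


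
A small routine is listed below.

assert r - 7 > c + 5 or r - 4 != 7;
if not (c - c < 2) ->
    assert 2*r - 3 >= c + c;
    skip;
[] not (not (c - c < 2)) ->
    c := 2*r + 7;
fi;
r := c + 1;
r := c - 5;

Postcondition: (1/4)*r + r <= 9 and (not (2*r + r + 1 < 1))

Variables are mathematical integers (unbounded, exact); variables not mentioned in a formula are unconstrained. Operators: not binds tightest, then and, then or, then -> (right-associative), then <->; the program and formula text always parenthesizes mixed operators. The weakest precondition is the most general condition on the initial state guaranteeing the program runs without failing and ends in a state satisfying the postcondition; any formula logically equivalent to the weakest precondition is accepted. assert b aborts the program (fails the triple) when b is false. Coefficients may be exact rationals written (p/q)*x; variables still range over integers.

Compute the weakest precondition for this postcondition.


Working backward. After the program, the postcondition (1/4)*r + r <= 9 and (not (2*r + r + 1 < 1)) must hold; in canonical form it is (5/4)*r <= 9 and (not (3*r < 0)).
Before r := c - 5: (5/4)*c <= 61/4 and (not (3*c < 15))
Before r := c + 1: (5/4)*c <= 61/4 and (not (3*c < 15))
Then branch requires 2*r >= 2*c + 3 and (5/4)*c <= 61/4 and (not (3*c < 15)); else branch requires (5/2)*r <= 13/2 and (not (6*r < -6)).
Before the if: (5/2)*r <= 13/2 and (not (6*r < -6))
Before assert r - 7 > c + 5 or r - 4 != 7: (r > c + 12 or r != 11) and (5/2)*r <= 13/2 and (not (6*r < -6))
Answer: WP = (r > c + 12 or r != 11) and (5/2)*r <= 13/2 and (not (6*r < -6))


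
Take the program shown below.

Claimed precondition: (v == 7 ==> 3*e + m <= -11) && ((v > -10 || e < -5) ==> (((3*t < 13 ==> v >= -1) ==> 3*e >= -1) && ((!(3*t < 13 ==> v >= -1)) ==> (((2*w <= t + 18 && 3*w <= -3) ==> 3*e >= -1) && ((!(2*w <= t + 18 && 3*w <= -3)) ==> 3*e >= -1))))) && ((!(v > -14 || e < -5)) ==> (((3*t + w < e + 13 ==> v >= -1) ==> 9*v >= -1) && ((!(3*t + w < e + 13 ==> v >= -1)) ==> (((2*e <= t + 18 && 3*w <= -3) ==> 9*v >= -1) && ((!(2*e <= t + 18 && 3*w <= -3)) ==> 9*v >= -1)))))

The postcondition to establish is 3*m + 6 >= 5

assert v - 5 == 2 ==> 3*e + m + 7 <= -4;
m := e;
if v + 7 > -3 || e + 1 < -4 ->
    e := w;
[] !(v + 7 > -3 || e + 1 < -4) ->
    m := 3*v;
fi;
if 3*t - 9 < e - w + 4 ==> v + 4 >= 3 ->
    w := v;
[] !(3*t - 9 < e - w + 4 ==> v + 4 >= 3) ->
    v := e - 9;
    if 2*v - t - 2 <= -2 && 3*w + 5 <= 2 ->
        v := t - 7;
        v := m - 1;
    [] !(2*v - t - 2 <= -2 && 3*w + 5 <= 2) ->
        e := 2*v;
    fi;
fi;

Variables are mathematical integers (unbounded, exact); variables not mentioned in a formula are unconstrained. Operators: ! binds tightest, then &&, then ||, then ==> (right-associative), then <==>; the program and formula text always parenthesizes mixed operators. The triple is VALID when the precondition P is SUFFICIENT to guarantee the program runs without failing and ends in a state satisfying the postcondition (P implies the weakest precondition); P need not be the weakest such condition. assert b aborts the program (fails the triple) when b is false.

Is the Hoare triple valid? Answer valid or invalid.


Working backward. After the program, the postcondition 3*m + 6 >= 5 must hold; in canonical form it is 3*m >= -1.
Then branch requires 3*m >= -1; else branch requires ((2*e <= t + 18 && 3*w <= -3) ==> 3*m >= -1) && ((!(2*e <= t + 18 && 3*w <= -3)) ==> 3*m >= -1).
Before the if: ((3*t + w < e + 13 ==> v >= -1) ==> 3*m >= -1) && ((!(3*t + w < e + 13 ==> v >= -1)) ==> (((2*e <= t + 18 && 3*w <= -3) ==> 3*m >= -1) && ((!(2*e <= t + 18 && 3*w <= -3)) ==> 3*m >= -1)))
Then branch requires ((3*t < 13 ==> v >= -1) ==> 3*m >= -1) && ((!(3*t < 13 ==> v >= -1)) ==> (((2*w <= t + 18 && 3*w <= -3) ==> 3*m >= -1) && ((!(2*w <= t + 18 && 3*w <= -3)) ==> 3*m >= -1))); else branch requires ((3*t + w < e + 13 ==> v >= -1) ==> 9*v >= -1) && ((!(3*t + w < e + 13 ==> v >= -1)) ==> (((2*e <= t + 18 && 3*w <= -3) ==> 9*v >= -1) && ((!(2*e <= t + 18 && 3*w <= -3)) ==> 9*v >= -1))).
Before the if: ((v > -10 || e < -5) ==> (((3*t < 13 ==> v >= -1) ==> 3*m >= -1) && ((!(3*t < 13 ==> v >= -1)) ==> (((2*w <= t + 18 && 3*w <= -3) ==> 3*m >= -1) && ((!(2*w <= t + 18 && 3*w <= -3)) ==> 3*m >= -1))))) && ((!(v > -10 || e < -5)) ==> (((3*t + w < e + 13 ==> v >= -1) ==> 9*v >= -1) && ((!(3*t + w < e + 13 ==> v >= -1)) ==> (((2*e <= t + 18 && 3*w <= -3) ==> 9*v >= -1) && ((!(2*e <= t + 18 && 3*w <= -3)) ==> 9*v >= -1)))))
Before m := e: ((v > -10 || e < -5) ==> (((3*t < 13 ==> v >= -1) ==> 3*e >= -1) && ((!(3*t < 13 ==> v >= -1)) ==> (((2*w <= t + 18 && 3*w <= -3) ==> 3*e >= -1) && ((!(2*w <= t + 18 && 3*w <= -3)) ==> 3*e >= -1))))) && ((!(v > -10 || e < -5)) ==> (((3*t + w < e + 13 ==> v >= -1) ==> 9*v >= -1) && ((!(3*t + w < e + 13 ==> v >= -1)) ==> (((2*e <= t + 18 && 3*w <= -3) ==> 9*v >= -1) && ((!(2*e <= t + 18 && 3*w <= -3)) ==> 9*v >= -1)))))
Before assert v - 5 == 2 ==> 3*e + m + 7 <= -4: (v == 7 ==> 3*e + m <= -11) && ((v > -10 || e < -5) ==> (((3*t < 13 ==> v >= -1) ==> 3*e >= -1) && ((!(3*t < 13 ==> v >= -1)) ==> (((2*w <= t + 18 && 3*w <= -3) ==> 3*e >= -1) && ((!(2*w <= t + 18 && 3*w <= -3)) ==> 3*e >= -1))))) && ((!(v > -10 || e < -5)) ==> (((3*t + w < e + 13 ==> v >= -1) ==> 9*v >= -1) && ((!(3*t + w < e + 13 ==> v >= -1)) ==> (((2*e <= t + 18 && 3*w <= -3) ==> 9*v >= -1) && ((!(2*e <= t + 18 && 3*w <= -3)) ==> 9*v >= -1)))))
The weakest precondition is (v == 7 ==> 3*e + m <= -11) && ((v > -10 || e < -5) ==> (((3*t < 13 ==> v >= -1) ==> 3*e >= -1) && ((!(3*t < 13 ==> v >= -1)) ==> (((2*w <= t + 18 && 3*w <= -3) ==> 3*e >= -1) && ((!(2*w <= t + 18 && 3*w <= -3)) ==> 3*e >= -1))))) && ((!(v > -10 || e < -5)) ==> (((3*t + w < e + 13 ==> v >= -1) ==> 9*v >= -1) && ((!(3*t + w < e + 13 ==> v >= -1)) ==> (((2*e <= t + 18 && 3*w <= -3) ==> 9*v >= -1) && ((!(2*e <= t + 18 && 3*w <= -3)) ==> 9*v >= -1))))).
Check whether (v == 7 ==> 3*e + m <= -11) && ((v > -10 || e < -5) ==> (((3*t < 13 ==> v >= -1) ==> 3*e >= -1) && ((!(3*t < 13 ==> v >= -1)) ==> (((2*w <= t + 18 && 3*w <= -3) ==> 3*e >= -1) && ((!(2*w <= t + 18 && 3*w <= -3)) ==> 3*e >= -1))))) && ((!(v > -14 || e < -5)) ==> (((3*t + w < e + 13 ==> v >= -1) ==> 9*v >= -1) && ((!(3*t + w < e + 13 ==> v >= -1)) ==> (((2*e <= t + 18 && 3*w <= -3) ==> 9*v >= -1) && ((!(2*e <= t + 18 && 3*w <= -3)) ==> 9*v >= -1))))) implies it.
Countermodel: at the initial state e = 9, m = -37, t = -1, v = -10, w = 25, the precondition holds but the weakest precondition fails.
Answer: invalid


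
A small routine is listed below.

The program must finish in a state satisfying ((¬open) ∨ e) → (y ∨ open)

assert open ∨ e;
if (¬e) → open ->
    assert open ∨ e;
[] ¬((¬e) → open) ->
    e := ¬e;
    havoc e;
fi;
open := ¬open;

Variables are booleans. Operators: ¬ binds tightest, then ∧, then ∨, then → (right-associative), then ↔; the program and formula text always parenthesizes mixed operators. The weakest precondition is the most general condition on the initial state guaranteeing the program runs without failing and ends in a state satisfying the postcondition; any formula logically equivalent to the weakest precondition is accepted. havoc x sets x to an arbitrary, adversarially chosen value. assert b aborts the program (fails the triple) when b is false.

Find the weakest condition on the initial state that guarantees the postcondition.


Working backward. After the program, ((¬open) ∨ e) → (y ∨ open) must hold.
Before open := ¬open: (open ∨ e) → (y ∨ (¬open))
Then branch requires (open ∨ e) ∧ ((open ∨ e) → (y ∨ (¬open))); else branch requires (y ∨ (¬open)) ∧ (open → (y ∨ (¬open))).
Before the if: (((¬e) → open) → ((open ∨ e) ∧ ((open ∨ e) → (y ∨ (¬open))))) ∧ ((¬((¬e) → open)) → ((y ∨ (¬open)) ∧ (open → (y ∨ (¬open)))))
Before assert open ∨ e: (open ∨ e) ∧ (((¬e) → open) → ((open ∨ e) ∧ ((open ∨ e) → (y ∨ (¬open))))) ∧ ((¬((¬e) → open)) → ((y ∨ (¬open)) ∧ (open → (y ∨ (¬open)))))
Answer: WP = (open ∨ e) ∧ (((¬e) → open) → ((open ∨ e) ∧ ((open ∨ e) → (y ∨ (¬open))))) ∧ ((¬((¬e) → open)) → ((y ∨ (¬open)) ∧ (open → (y ∨ (¬open)))))


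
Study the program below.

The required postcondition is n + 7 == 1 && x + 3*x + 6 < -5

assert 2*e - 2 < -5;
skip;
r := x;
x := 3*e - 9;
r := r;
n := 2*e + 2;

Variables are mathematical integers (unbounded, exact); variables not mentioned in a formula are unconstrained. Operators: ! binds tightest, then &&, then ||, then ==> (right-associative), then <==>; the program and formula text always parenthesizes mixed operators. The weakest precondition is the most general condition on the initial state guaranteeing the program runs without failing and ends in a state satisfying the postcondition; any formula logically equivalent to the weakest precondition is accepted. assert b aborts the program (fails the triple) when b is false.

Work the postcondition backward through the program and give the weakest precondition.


Working backward. After the program, the postcondition n + 7 == 1 && x + 3*x + 6 < -5 must hold; in canonical form it is n == -6 && 4*x < -11.
Before n := 2*e + 2: 2*e == -8 && 4*x < -11
Before r := r: 2*e == -8 && 4*x < -11
Before x := 3*e - 9: 2*e == -8 && 12*e < 25
Before r := x: 2*e == -8 && 12*e < 25
Before skip: 2*e == -8 && 12*e < 25
Before assert 2*e - 2 < -5: 2*e < -3 && 2*e == -8 && 12*e < 25
Answer: WP = 2*e < -3 && 2*e == -8 && 12*e < 25


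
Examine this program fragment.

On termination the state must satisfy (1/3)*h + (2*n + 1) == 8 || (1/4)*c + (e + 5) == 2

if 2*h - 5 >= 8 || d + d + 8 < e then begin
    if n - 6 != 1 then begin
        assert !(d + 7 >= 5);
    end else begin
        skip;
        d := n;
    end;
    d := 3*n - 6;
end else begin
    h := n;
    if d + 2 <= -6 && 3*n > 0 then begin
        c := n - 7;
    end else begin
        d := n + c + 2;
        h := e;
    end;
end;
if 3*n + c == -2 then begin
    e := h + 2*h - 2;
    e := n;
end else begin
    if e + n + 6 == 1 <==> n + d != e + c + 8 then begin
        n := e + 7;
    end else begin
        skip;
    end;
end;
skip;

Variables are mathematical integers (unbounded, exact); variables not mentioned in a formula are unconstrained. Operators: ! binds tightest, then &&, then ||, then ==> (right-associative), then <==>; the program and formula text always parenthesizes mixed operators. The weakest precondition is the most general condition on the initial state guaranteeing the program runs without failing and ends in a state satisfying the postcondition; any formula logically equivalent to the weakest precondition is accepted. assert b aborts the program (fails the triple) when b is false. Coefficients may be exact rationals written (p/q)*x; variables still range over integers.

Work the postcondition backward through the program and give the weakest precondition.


Working backward. After the program, the postcondition (1/3)*h + (2*n + 1) == 8 || (1/4)*c + (e + 5) == 2 must hold; in canonical form it is (1/3)*h + 2*n == 7 || (1/4)*c + e == -3.
Before skip: (1/3)*h + 2*n == 7 || (1/4)*c + e == -3
Then branch requires (1/3)*h + 2*n == 7 || (1/4)*c + n == -3; else branch requires ((e + n == -5 <==> d + n != c + e + 8) ==> (2*e + (1/3)*h == -7 || (1/4)*c + e == -3)) && ((!(e + n == -5 <==> d + n != c + e + 8)) ==> ((1/3)*h + 2*n == 7 || (1/4)*c + e == -3)).
Before the if: (c + 3*n == -2 ==> ((1/3)*h + 2*n == 7 || (1/4)*c + n == -3)) && ((!(c + 3*n == -2)) ==> (((e + n == -5 <==> d + n != c + e + 8) ==> (2*e + (1/3)*h == -7 || (1/4)*c + e == -3)) && ((!(e + n == -5 <==> d + n != c + e + 8)) ==> ((1/3)*h + 2*n == 7 || (1/4)*c + e == -3))))
Then branch requires (n != 7 ==> ((!(d >= -2)) && (c + 3*n == -2 ==> ((1/3)*h + 2*n == 7 || (1/4)*c + n == -3)) && ((!(c + 3*n == -2)) ==> (((e + n == -5 <==> 4*n != c + e + 14) ==> (2*e + (1/3)*h == -7 || (1/4)*c + e == -3)) && ((!(e + n == -5 <==> 4*n != c + e + 14)) ==> ((1/3)*h + 2*n == 7 || (1/4)*c + e == -3)))))) && ((!(n != 7)) ==> ((c + 3*n == -2 ==> ((1/3)*h + 2*n == 7 || (1/4)*c + n == -3)) && ((!(c + 3*n == -2)) ==> (((e + n == -5 <==> 4*n != c + e + 14) ==> (2*e + (1/3)*h == -7 || (1/4)*c + e == -3)) && ((!(e + n == -5 <==> 4*n != c + e + 14)) ==> ((1/3)*h + 2*n == 7 || (1/4)*c + e == -3)))))); else branch requires ((d <= -8 && 3*n > 0) ==> ((4*n == 5 ==> ((7/3)*n == 7 || (5/4)*n == -5/4)) && ((!(4*n == 5)) ==> (((e + n == -5 <==> d != e + 1) ==> (2*e + (1/3)*n == -7 || e + (1/4)*n == -5/4)) && ((!(e + n == -5 <==> d != e + 1)) ==> ((7/3)*n == 7 || e + (1/4)*n == -5/4)))))) && ((!(d <= -8 && 3*n > 0)) ==> ((c + 3*n == -2 ==> ((1/3)*e + 2*n == 7 || (1/4)*c + n == -3)) && ((!(c + 3*n == -2)) ==> (((e + n == -5 <==> 2*n != e + 6) ==> ((7/3)*e == -7 || (1/4)*c + e == -3)) && ((!(e + n == -5 <==> 2*n != e + 6)) ==> ((1/3)*e + 2*n == 7 || (1/4)*c + e == -3)))))).
Before the if: ((2*h >= 13 || 2*d < e - 8) ==> ((n != 7 ==> ((!(d >= -2)) && (c + 3*n == -2 ==> ((1/3)*h + 2*n == 7 || (1/4)*c + n == -3)) && ((!(c + 3*n == -2)) ==> (((e + n == -5 <==> 4*n != c + e + 14) ==> (2*e + (1/3)*h == -7 || (1/4)*c + e == -3)) && ((!(e + n == -5 <==> 4*n != c + e + 14)) ==> ((1/3)*h + 2*n == 7 || (1/4)*c + e == -3)))))) && ((!(n != 7)) ==> ((c + 3*n == -2 ==> ((1/3)*h + 2*n == 7 || (1/4)*c + n == -3)) && ((!(c + 3*n == -2)) ==> (((e + n == -5 <==> 4*n != c + e + 14) ==> (2*e + (1/3)*h == -7 || (1/4)*c + e == -3)) && ((!(e + n == -5 <==> 4*n != c + e + 14)) ==> ((1/3)*h + 2*n == 7 || (1/4)*c + e == -3)))))))) && ((!(2*h >= 13 || 2*d < e - 8)) ==> (((d <= -8 && 3*n > 0) ==> ((4*n == 5 ==> ((7/3)*n == 7 || (5/4)*n == -5/4)) && ((!(4*n == 5)) ==> (((e + n == -5 <==> d != e + 1) ==> (2*e + (1/3)*n == -7 || e + (1/4)*n == -5/4)) && ((!(e + n == -5 <==> d != e + 1)) ==> ((7/3)*n == 7 || e + (1/4)*n == -5/4)))))) && ((!(d <= -8 && 3*n > 0)) ==> ((c + 3*n == -2 ==> ((1/3)*e + 2*n == 7 || (1/4)*c + n == -3)) && ((!(c + 3*n == -2)) ==> (((e + n == -5 <==> 2*n != e + 6) ==> ((7/3)*e == -7 || (1/4)*c + e == -3)) && ((!(e + n == -5 <==> 2*n != e + 6)) ==> ((1/3)*e + 2*n == 7 || (1/4)*c + e == -3))))))))
Answer: WP = ((2*h >= 13 || 2*d < e - 8) ==> ((n != 7 ==> ((!(d >= -2)) && (c + 3*n == -2 ==> ((1/3)*h + 2*n == 7 || (1/4)*c + n == -3)) && ((!(c + 3*n == -2)) ==> (((e + n == -5 <==> 4*n != c + e + 14) ==> (2*e + (1/3)*h == -7 || (1/4)*c + e == -3)) && ((!(e + n == -5 <==> 4*n != c + e + 14)) ==> ((1/3)*h + 2*n == 7 || (1/4)*c + e == -3)))))) && ((!(n != 7)) ==> ((c + 3*n == -2 ==> ((1/3)*h + 2*n == 7 || (1/4)*c + n == -3)) && ((!(c + 3*n == -2)) ==> (((e + n == -5 <==> 4*n != c + e + 14) ==> (2*e + (1/3)*h == -7 || (1/4)*c + e == -3)) && ((!(e + n == -5 <==> 4*n != c + e + 14)) ==> ((1/3)*h + 2*n == 7 || (1/4)*c + e == -3)))))))) && ((!(2*h >= 13 || 2*d < e - 8)) ==> (((d <= -8 && 3*n > 0) ==> ((4*n == 5 ==> ((7/3)*n == 7 || (5/4)*n == -5/4)) && ((!(4*n == 5)) ==> (((e + n == -5 <==> d != e + 1) ==> (2*e + (1/3)*n == -7 || e + (1/4)*n == -5/4)) && ((!(e + n == -5 <==> d != e + 1)) ==> ((7/3)*n == 7 || e + (1/4)*n == -5/4)))))) && ((!(d <= -8 && 3*n > 0)) ==> ((c + 3*n == -2 ==> ((1/3)*e + 2*n == 7 || (1/4)*c + n == -3)) && ((!(c + 3*n == -2)) ==> (((e + n == -5 <==> 2*n != e + 6) ==> ((7/3)*e == -7 || (1/4)*c + e == -3)) && ((!(e + n == -5 <==> 2*n != e + 6)) ==> ((1/3)*e + 2*n == 7 || (1/4)*c + e == -3))))))))


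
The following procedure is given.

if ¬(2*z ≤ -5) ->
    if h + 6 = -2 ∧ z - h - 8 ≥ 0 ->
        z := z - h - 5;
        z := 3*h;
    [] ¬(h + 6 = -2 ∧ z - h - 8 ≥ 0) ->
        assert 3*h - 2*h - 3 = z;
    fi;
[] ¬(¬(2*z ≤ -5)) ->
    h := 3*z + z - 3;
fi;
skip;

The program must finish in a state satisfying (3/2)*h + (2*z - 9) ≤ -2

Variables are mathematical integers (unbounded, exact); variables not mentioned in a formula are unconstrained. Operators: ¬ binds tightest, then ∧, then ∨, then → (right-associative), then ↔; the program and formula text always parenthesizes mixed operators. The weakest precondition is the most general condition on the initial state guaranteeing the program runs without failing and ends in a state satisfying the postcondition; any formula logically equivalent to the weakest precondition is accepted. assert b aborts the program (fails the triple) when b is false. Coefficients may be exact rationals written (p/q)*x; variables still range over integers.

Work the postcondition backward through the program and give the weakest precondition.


Working backward. After the program, the postcondition (3/2)*h + (2*z - 9) ≤ -2 must hold; in canonical form it is (3/2)*h + 2*z ≤ 7.
Before skip: (3/2)*h + 2*z ≤ 7
Then branch requires ((h = -8 ∧ z ≥ h + 8) → (15/2)*h ≤ 7) ∧ ((¬(h = -8 ∧ z ≥ h + 8)) → (h = z + 3 ∧ (3/2)*h + 2*z ≤ 7)); else branch requires 8*z ≤ 23/2.
Before the if: ((¬(2*z ≤ -5)) → (((h = -8 ∧ z ≥ h + 8) → (15/2)*h ≤ 7) ∧ ((¬(h = -8 ∧ z ≥ h + 8)) → (h = z + 3 ∧ (3/2)*h + 2*z ≤ 7)))) ∧ (2*z ≤ -5 → 8*z ≤ 23/2)
Answer: WP = ((¬(2*z ≤ -5)) → (((h = -8 ∧ z ≥ h + 8) → (15/2)*h ≤ 7) ∧ ((¬(h = -8 ∧ z ≥ h + 8)) → (h = z + 3 ∧ (3/2)*h + 2*z ≤ 7)))) ∧ (2*z ≤ -5 → 8*z ≤ 23/2)


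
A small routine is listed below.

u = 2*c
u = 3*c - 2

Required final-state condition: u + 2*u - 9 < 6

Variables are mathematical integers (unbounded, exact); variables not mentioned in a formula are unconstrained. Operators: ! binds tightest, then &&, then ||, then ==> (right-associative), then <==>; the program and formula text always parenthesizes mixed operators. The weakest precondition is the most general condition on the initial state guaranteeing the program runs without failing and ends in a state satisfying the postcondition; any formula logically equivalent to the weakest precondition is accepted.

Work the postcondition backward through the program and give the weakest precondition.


Working backward. After the program, the postcondition u + 2*u - 9 < 6 must hold; in canonical form it is 3*u < 15.
Before u := 3*c - 2: 9*c < 21
Before u := 2*c: 9*c < 21
Answer: WP = 9*c < 21


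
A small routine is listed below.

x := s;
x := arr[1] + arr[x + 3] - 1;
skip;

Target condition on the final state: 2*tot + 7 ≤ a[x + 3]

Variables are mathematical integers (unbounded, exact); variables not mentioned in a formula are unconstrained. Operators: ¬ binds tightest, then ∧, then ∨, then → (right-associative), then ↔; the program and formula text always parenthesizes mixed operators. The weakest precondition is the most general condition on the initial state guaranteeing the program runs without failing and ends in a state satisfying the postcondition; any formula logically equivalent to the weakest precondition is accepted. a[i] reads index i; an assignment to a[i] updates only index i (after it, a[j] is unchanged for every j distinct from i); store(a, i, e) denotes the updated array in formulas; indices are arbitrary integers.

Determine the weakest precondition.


Working backward. After the program, the postcondition 2*tot + 7 ≤ a[x + 3] must hold; in canonical form it is 2*tot ≤ a[x + 3] - 7.
Before skip: 2*tot ≤ a[x + 3] - 7
Before x := arr[1] + arr[x + 3] - 1: 2*tot ≤ a[arr[x + 3] + arr[1] + 2] - 7
Before x := s: 2*tot ≤ a[arr[s + 3] + arr[1] + 2] - 7
Answer: WP = 2*tot ≤ a[arr[s + 3] + arr[1] + 2] - 7


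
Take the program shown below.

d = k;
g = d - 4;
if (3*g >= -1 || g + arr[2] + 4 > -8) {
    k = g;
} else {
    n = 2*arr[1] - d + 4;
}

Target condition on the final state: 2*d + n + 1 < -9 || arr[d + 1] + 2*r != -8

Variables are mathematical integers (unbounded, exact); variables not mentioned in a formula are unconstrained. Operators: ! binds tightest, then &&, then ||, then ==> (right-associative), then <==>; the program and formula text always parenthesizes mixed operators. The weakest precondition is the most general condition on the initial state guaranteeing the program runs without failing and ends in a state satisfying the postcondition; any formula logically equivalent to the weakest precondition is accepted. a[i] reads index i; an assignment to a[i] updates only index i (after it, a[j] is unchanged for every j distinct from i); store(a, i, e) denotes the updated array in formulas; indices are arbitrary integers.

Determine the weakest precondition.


Working backward. After the program, the postcondition 2*d + n + 1 < -9 || arr[d + 1] + 2*r != -8 must hold; in canonical form it is 2*d + n < -10 || arr[d + 1] + 2*r != -8.
Then branch requires 2*d + n < -10 || arr[d + 1] + 2*r != -8; else branch requires 2*arr[1] + d < -14 || arr[d + 1] + 2*r != -8.
Before the if: ((3*g >= -1 || arr[2] + g > -12) ==> (2*d + n < -10 || arr[d + 1] + 2*r != -8)) && ((!(3*g >= -1 || arr[2] + g > -12)) ==> (2*arr[1] + d < -14 || arr[d + 1] + 2*r != -8))
Before g := d - 4: ((3*d >= 11 || arr[2] + d > -8) ==> (2*d + n < -10 || arr[d + 1] + 2*r != -8)) && ((!(3*d >= 11 || arr[2] + d > -8)) ==> (2*arr[1] + d < -14 || arr[d + 1] + 2*r != -8))
Before d := k: ((3*k >= 11 || arr[2] + k > -8) ==> (2*k + n < -10 || arr[k + 1] + 2*r != -8)) && ((!(3*k >= 11 || arr[2] + k > -8)) ==> (2*arr[1] + k < -14 || arr[k + 1] + 2*r != -8))
Answer: WP = ((3*k >= 11 || arr[2] + k > -8) ==> (2*k + n < -10 || arr[k + 1] + 2*r != -8)) && ((!(3*k >= 11 || arr[2] + k > -8)) ==> (2*arr[1] + k < -14 || arr[k + 1] + 2*r != -8))


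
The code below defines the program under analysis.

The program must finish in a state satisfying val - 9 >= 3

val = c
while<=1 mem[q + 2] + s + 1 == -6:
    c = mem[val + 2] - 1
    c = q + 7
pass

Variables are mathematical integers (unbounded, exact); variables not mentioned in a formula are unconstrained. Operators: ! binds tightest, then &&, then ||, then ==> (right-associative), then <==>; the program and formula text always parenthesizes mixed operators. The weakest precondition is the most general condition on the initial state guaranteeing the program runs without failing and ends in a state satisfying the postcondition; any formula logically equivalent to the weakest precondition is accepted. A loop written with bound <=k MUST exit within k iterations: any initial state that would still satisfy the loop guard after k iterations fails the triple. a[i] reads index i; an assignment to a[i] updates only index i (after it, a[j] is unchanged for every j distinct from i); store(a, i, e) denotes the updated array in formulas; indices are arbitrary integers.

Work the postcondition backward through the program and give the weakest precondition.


Working backward. After the program, the postcondition val - 9 >= 3 must hold; in canonical form it is val >= 12.
Before skip: val >= 12
Before the loop (bound <=1), unroll the exhaustion recursion (WP_0 = exit-now case; WP_j = one more guarded iteration, up to j = 1):
  WP_0: (!(mem[q + 2] + s == -7)) && val >= 12
  WP_1: (mem[q + 2] + s == -7 ==> ((!(mem[q + 2] + s == -7)) && val >= 12)) && ((!(mem[q + 2] + s == -7)) ==> val >= 12)
So before the loop: (mem[q + 2] + s == -7 ==> ((!(mem[q + 2] + s == -7)) && val >= 12)) && ((!(mem[q + 2] + s == -7)) ==> val >= 12)
Before val := c: (mem[q + 2] + s == -7 ==> ((!(mem[q + 2] + s == -7)) && c >= 12)) && ((!(mem[q + 2] + s == -7)) ==> c >= 12)
Answer: WP = (mem[q + 2] + s == -7 ==> ((!(mem[q + 2] + s == -7)) && c >= 12)) && ((!(mem[q + 2] + s == -7)) ==> c >= 12)
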